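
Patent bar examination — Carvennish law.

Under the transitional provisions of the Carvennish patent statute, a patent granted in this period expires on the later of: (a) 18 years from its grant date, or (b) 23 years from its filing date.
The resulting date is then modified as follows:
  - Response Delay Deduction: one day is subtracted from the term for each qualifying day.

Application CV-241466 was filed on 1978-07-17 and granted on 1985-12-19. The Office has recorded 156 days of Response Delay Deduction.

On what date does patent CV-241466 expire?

2003-07-16

(a) grant + 18 years → 19 December 2003.
(b) filing + 23 years → 17 July 2001.
Later of the two: 19 December 2003.
Response Delay Deduction: −156 days → 16 July 2003.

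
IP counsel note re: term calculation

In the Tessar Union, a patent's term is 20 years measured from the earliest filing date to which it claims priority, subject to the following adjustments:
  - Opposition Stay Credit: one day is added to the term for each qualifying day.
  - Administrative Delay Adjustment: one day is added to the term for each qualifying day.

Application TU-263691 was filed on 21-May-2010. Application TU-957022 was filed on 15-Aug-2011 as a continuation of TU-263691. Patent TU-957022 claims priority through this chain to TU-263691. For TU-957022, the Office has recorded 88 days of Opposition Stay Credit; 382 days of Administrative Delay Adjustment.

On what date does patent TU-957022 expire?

Earliest priority filing: 21 May 2010.
Base term: 21 May 2010 + 20 years → 21 May 2030.
Opposition Stay Credit: +88 days → 17 August 2030.
Administrative Delay Adjustment: +382 days → 3 September 2031.

September 3, 2031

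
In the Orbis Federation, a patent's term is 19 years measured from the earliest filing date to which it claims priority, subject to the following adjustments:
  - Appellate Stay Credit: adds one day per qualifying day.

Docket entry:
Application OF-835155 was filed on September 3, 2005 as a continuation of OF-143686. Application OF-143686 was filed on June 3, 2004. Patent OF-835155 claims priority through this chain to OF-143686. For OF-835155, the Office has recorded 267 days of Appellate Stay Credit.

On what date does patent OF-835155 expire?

Earliest priority filing: 3 June 2004.
Base term: 3 June 2004 + 19 years → 3 June 2023.
Appellate Stay Credit: +267 days → 25 February 2024.

February 25, 2024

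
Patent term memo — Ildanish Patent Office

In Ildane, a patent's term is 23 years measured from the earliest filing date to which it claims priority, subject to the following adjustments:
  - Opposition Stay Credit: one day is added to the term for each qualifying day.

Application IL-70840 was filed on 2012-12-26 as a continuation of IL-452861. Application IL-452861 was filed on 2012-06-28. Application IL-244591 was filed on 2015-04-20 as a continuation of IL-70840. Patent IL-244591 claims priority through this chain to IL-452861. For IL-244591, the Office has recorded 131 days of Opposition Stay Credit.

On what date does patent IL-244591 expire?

Earliest priority filing: 28 June 2012.
Base term: 28 June 2012 + 23 years → 28 June 2035.
Opposition Stay Credit: +131 days → 6 November 2035.

2035-11-06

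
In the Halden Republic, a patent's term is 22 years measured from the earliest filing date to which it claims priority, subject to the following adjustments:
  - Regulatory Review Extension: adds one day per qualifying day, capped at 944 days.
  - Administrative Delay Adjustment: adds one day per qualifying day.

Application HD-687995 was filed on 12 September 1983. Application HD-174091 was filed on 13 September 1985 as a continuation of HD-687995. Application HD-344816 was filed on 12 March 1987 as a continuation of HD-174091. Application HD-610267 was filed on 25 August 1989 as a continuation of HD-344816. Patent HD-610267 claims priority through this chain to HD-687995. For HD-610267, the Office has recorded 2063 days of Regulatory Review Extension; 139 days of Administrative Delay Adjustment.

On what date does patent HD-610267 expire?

August 30, 2008

Earliest priority filing: 12 September 1983.
Base term: 12 September 1983 + 22 years → 12 September 2005.
Regulatory Review Extension: 2063 days claimed exceeds the 944-day cap, so +944 days → 13 April 2008.
Administrative Delay Adjustment: +139 days → 30 August 2008.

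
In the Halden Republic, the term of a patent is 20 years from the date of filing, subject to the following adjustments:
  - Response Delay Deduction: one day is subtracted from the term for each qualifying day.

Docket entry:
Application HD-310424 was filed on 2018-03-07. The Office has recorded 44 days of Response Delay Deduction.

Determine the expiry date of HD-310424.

January 22, 2038

Base term: filing date + 20 years → 7 March 2038.
Response Delay Deduction: −44 days → 22 January 2038.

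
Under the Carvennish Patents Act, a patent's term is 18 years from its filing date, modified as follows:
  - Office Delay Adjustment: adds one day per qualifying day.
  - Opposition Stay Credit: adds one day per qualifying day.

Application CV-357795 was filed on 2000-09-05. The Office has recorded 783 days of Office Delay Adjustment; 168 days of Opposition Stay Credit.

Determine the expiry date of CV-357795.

Base term: filing date + 18 years → 5 September 2018.
Office Delay Adjustment: +783 days → 27 October 2020.
Opposition Stay Credit: +168 days → 13 April 2021.

2021-04-13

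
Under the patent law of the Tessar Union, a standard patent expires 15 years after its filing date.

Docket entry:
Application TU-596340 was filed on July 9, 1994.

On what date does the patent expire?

Filing date + 15 years → 9 July 2009.

July 9, 2009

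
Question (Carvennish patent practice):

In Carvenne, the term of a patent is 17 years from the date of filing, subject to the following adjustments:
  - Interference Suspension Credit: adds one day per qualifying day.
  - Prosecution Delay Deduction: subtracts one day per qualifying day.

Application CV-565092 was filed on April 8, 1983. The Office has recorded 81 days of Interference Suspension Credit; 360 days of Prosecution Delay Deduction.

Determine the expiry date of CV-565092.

Base term: filing date + 17 years → 8 April 2000.
Interference Suspension Credit: +81 days → 28 June 2000.
Prosecution Delay Deduction: −360 days → 4 July 1999.

July 4, 1999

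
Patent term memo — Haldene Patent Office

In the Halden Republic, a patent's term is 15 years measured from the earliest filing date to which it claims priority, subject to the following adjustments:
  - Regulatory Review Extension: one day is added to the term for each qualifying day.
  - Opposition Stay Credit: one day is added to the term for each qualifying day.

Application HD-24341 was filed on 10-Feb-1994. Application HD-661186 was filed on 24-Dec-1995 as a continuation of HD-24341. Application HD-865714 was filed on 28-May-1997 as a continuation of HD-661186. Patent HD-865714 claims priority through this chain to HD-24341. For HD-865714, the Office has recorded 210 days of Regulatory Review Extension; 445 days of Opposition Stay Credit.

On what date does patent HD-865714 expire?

Earliest priority filing: 10 February 1994.
Base term: 10 February 1994 + 15 years → 10 February 2009.
Regulatory Review Extension: +210 days → 8 September 2009.
Opposition Stay Credit: +445 days → 27 November 2010.

November 27, 2010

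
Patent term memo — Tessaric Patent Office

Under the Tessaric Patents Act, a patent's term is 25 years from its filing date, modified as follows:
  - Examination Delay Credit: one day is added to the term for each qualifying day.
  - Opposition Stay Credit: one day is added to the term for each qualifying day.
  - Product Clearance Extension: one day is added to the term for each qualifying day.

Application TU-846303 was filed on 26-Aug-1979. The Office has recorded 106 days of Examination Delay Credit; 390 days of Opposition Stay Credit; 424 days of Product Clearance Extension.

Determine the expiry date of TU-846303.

Base term: filing date + 25 years → 26 August 2004.
Examination Delay Credit: +106 days → 10 December 2004.
Opposition Stay Credit: +390 days → 4 January 2006.
Product Clearance Extension: +424 days → 4 March 2007.

2007-03-04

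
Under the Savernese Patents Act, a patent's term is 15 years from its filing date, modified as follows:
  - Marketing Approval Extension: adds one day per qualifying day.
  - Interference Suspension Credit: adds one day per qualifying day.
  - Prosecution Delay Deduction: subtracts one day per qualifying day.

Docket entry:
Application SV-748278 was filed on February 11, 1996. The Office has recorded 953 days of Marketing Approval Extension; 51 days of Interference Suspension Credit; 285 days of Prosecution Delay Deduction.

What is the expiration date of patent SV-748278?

Base term: filing date + 15 years → 11 February 2011.
Marketing Approval Extension: +953 days → 21 September 2013.
Interference Suspension Credit: +51 days → 11 November 2013.
Prosecution Delay Deduction: −285 days → 30 January 2013.

2013-01-30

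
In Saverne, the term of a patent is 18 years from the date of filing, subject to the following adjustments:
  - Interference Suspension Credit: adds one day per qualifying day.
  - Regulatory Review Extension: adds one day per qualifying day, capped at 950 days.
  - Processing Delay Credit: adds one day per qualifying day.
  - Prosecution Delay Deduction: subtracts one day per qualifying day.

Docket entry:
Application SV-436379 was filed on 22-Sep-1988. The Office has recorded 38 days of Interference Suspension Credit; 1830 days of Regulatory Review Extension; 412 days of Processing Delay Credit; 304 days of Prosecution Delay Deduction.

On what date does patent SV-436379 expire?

Base term: filing date + 18 years → 22 September 2006.
Interference Suspension Credit: +38 days → 30 October 2006.
Regulatory Review Extension: 1830 days claimed exceeds the 950-day cap, so +950 days → 6 June 2009.
Processing Delay Credit: +412 days → 23 July 2010.
Prosecution Delay Deduction: −304 days → 22 September 2009.

September 22, 2009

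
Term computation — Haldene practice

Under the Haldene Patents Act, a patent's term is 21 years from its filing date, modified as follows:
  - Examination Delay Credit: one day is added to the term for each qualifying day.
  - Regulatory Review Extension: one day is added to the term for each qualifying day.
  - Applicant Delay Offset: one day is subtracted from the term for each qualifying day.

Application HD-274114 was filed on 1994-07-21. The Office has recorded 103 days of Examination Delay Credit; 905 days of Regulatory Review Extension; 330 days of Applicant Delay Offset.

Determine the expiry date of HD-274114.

May 29, 2017

Base term: filing date + 21 years → 21 July 2015.
Examination Delay Credit: +103 days → 1 November 2015.
Regulatory Review Extension: +905 days → 24 April 2018.
Applicant Delay Offset: −330 days → 29 May 2017.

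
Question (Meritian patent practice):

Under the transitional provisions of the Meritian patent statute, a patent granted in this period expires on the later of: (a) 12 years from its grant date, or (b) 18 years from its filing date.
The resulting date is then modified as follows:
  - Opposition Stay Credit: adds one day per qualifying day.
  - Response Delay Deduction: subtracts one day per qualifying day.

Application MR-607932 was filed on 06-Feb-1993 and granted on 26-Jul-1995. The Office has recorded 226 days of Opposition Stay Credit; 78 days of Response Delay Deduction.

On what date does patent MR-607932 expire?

2011-07-04

(a) grant + 12 years → 26 July 2007.
(b) filing + 18 years → 6 February 2011.
Later of the two: 6 February 2011.
Opposition Stay Credit: +226 days → 20 September 2011.
Response Delay Deduction: −78 days → 4 July 2011.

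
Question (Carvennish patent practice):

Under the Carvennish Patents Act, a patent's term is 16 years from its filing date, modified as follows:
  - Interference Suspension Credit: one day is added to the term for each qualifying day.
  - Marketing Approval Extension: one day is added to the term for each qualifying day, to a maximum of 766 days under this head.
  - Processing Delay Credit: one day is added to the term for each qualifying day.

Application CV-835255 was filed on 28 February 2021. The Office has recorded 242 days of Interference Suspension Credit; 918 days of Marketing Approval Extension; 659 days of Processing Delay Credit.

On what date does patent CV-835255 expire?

2041-09-22

Base term: filing date + 16 years → 28 February 2037.
Interference Suspension Credit: +242 days → 28 October 2037.
Marketing Approval Extension: 918 days claimed exceeds the 766-day cap, so +766 days → 3 December 2039.
Processing Delay Credit: +659 days → 22 September 2041.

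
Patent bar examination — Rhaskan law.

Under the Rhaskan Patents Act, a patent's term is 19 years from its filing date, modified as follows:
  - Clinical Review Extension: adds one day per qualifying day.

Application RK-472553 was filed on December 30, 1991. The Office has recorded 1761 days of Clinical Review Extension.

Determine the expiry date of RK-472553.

Base term: filing date + 19 years → 30 December 2010.
Clinical Review Extension: +1761 days → 26 October 2015.

October 26, 2015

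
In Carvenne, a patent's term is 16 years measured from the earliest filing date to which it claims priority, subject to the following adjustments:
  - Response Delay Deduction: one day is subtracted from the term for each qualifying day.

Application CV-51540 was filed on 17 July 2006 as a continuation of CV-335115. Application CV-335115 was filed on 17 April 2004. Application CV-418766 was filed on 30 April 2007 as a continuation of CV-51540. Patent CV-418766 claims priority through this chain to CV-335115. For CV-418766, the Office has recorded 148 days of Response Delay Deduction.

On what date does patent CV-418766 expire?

November 21, 2019

Earliest priority filing: 17 April 2004.
Base term: 17 April 2004 + 16 years → 17 April 2020.
Response Delay Deduction: −148 days → 21 November 2019.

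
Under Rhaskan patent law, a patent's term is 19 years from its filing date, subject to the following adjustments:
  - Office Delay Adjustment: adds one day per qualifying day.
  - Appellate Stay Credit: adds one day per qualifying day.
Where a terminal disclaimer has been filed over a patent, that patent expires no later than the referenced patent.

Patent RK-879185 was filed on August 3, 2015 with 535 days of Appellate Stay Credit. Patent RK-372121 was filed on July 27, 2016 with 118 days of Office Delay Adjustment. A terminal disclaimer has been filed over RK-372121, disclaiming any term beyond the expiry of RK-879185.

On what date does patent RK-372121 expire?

Natural term of RK-372121:
  Base: filing + 19 years → 27 July 2035.
  Office Delay Adjustment: +118 days → 22 November 2035.
Expiry of referenced patent RK-879185:
  Base: filing + 19 years → 3 August 2034.
  Appellate Stay Credit: +535 days → 20 January 2036.
Terminal disclaimer: RK-372121 expires on the earlier of 22 November 2035 and 20 January 2036.

2035-11-22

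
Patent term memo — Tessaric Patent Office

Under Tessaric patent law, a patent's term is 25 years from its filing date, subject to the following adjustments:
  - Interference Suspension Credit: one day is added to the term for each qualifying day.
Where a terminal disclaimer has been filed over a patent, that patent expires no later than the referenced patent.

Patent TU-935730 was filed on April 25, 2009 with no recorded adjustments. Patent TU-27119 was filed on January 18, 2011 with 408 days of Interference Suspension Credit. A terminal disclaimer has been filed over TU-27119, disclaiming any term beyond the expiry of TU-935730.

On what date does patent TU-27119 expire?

Natural term of TU-27119:
  Base: filing + 25 years → 18 January 2036.
  Interference Suspension Credit: +408 days → 1 March 2037.
Expiry of referenced patent TU-935730:
  Base: filing + 25 years → 25 April 2034.
Terminal disclaimer: TU-27119 expires on the earlier of 1 March 2037 and 25 April 2034.

April 25, 2034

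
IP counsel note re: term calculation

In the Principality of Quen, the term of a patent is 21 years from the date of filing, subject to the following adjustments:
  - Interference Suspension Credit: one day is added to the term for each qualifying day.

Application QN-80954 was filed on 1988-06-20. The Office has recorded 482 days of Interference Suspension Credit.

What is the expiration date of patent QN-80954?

Base term: filing date + 21 years → 20 June 2009.
Interference Suspension Credit: +482 days → 15 October 2010.

October 15, 2010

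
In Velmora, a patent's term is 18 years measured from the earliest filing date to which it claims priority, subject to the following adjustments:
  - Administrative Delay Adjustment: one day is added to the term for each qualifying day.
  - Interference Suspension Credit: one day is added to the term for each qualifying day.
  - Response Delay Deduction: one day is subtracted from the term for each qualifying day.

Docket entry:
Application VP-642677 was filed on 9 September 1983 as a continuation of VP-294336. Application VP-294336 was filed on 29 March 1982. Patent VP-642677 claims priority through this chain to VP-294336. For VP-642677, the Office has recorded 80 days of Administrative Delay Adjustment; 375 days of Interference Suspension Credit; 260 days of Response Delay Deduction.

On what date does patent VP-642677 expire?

Earliest priority filing: 29 March 1982.
Base term: 29 March 1982 + 18 years → 29 March 2000.
Administrative Delay Adjustment: +80 days → 17 June 2000.
Interference Suspension Credit: +375 days → 27 June 2001.
Response Delay Deduction: −260 days → 10 October 2000.

2000-10-10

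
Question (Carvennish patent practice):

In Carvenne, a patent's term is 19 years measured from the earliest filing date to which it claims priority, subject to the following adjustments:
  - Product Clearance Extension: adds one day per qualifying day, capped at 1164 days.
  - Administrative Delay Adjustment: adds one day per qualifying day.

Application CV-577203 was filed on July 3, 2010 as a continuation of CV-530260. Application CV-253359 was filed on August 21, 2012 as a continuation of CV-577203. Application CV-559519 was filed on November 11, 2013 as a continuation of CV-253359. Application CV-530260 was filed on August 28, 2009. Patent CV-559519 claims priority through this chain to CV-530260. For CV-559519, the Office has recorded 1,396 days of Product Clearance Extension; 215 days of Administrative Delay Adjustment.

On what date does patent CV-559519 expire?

June 7, 2032

Earliest priority filing: 28 August 2009.
Base term: 28 August 2009 + 19 years → 28 August 2028.
Product Clearance Extension: 1396 days claimed exceeds the 1164-day cap, so +1164 days → 5 November 2031.
Administrative Delay Adjustment: +215 days → 7 June 2032.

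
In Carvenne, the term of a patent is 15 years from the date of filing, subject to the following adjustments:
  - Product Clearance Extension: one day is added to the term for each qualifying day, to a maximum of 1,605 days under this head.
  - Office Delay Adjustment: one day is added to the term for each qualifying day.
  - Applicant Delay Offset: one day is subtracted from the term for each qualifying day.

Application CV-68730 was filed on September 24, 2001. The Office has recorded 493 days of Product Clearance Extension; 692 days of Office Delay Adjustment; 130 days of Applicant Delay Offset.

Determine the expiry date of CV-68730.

Base term: filing date + 15 years → 24 September 2016.
Product Clearance Extension: 493 days (within the 1605-day cap) → +493 days → 30 January 2018.
Office Delay Adjustment: +692 days → 23 December 2019.
Applicant Delay Offset: −130 days → 15 August 2019.

August 15, 2019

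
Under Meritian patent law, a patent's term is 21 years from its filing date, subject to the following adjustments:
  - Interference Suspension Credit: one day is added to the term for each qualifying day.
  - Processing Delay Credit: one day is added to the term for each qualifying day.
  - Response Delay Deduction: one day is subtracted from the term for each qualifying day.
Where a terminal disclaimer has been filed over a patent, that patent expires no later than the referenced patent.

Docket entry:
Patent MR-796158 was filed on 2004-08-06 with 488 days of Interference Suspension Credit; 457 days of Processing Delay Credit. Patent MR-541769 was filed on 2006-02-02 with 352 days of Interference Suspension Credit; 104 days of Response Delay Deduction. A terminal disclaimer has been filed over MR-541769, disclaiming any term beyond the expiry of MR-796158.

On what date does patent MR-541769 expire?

2027-10-08

Natural term of MR-541769:
  Base: filing + 21 years → 2 February 2027.
  Interference Suspension Credit: +352 days → 20 January 2028.
  Response Delay Deduction: −104 days → 8 October 2027.
Expiry of referenced patent MR-796158:
  Base: filing + 21 years → 6 August 2025.
  Interference Suspension Credit: +488 days → 7 December 2026.
  Processing Delay Credit: +457 days → 8 March 2028.
Terminal disclaimer: MR-541769 expires on the earlier of 8 October 2027 and 8 March 2028.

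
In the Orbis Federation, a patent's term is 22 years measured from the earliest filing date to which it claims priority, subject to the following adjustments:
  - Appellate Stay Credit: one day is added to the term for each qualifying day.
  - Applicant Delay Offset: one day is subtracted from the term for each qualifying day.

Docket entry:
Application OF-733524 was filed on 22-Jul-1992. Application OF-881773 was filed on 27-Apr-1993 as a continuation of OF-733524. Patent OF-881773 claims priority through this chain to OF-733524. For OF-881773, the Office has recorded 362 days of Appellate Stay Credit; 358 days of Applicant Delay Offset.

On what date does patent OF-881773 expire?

Earliest priority filing: 22 July 1992.
Base term: 22 July 1992 + 22 years → 22 July 2014.
Appellate Stay Credit: +362 days → 19 July 2015.
Applicant Delay Offset: −358 days → 26 July 2014.

July 26, 2014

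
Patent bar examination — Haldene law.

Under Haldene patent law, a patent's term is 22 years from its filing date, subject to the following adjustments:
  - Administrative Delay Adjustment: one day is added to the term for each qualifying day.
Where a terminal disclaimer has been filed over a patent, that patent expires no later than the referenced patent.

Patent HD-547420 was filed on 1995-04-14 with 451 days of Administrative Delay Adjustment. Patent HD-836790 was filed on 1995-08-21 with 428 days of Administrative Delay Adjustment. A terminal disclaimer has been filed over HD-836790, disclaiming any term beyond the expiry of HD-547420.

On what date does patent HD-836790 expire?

Natural term of HD-836790:
  Base: filing + 22 years → 21 August 2017.
  Administrative Delay Adjustment: +428 days → 23 October 2018.
Expiry of referenced patent HD-547420:
  Base: filing + 22 years → 14 April 2017.
  Administrative Delay Adjustment: +451 days → 9 July 2018.
Terminal disclaimer: HD-836790 expires on the earlier of 23 October 2018 and 9 July 2018.

2018-07-09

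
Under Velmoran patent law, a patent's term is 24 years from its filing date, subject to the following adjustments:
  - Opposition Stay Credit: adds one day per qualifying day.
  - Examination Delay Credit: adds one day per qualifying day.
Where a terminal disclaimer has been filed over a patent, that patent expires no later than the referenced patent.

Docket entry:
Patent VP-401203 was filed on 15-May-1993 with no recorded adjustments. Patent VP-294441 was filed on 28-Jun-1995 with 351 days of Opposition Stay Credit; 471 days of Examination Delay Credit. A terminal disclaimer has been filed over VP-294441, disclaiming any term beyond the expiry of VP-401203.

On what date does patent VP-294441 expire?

Natural term of VP-294441:
  Base: filing + 24 years → 28 June 2019.
  Opposition Stay Credit: +351 days → 13 June 2020.
  Examination Delay Credit: +471 days → 27 September 2021.
Expiry of referenced patent VP-401203:
  Base: filing + 24 years → 15 May 2017.
Terminal disclaimer: VP-294441 expires on the earlier of 27 September 2021 and 15 May 2017.

May 15, 2017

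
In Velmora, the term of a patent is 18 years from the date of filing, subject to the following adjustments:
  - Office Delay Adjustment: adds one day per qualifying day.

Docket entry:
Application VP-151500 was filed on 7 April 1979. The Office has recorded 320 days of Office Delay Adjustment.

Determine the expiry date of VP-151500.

1998-02-21

Base term: filing date + 18 years → 7 April 1997.
Office Delay Adjustment: +320 days → 21 February 1998.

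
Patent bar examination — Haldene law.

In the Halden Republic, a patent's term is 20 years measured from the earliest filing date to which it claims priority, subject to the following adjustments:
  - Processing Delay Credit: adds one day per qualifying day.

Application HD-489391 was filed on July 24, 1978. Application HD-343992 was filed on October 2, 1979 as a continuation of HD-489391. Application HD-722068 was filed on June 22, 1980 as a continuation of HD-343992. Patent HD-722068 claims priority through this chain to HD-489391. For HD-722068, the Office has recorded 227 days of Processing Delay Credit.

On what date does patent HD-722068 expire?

Earliest priority filing: 24 July 1978.
Base term: 24 July 1978 + 20 years → 24 July 1998.
Processing Delay Credit: +227 days → 8 March 1999.

March 8, 1999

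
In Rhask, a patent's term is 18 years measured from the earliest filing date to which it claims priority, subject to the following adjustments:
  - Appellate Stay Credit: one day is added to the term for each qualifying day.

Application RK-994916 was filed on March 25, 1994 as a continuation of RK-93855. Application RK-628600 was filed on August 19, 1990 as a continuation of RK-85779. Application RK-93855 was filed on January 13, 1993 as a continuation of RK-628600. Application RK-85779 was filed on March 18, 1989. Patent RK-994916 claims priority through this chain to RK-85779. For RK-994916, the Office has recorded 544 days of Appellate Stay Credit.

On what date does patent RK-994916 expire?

September 12, 2008

Earliest priority filing: 18 March 1989.
Base term: 18 March 1989 + 18 years → 18 March 2007.
Appellate Stay Credit: +544 days → 12 September 2008.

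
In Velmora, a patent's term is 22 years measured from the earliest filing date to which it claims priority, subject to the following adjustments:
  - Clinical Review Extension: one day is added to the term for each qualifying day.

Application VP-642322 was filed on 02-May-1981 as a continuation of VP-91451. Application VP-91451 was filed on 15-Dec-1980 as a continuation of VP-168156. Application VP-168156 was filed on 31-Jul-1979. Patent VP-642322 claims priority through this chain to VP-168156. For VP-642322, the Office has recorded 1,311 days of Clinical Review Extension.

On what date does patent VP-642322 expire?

Earliest priority filing: 31 July 1979.
Base term: 31 July 1979 + 22 years → 31 July 2001.
Clinical Review Extension: +1311 days → 3 March 2005.

March 3, 2005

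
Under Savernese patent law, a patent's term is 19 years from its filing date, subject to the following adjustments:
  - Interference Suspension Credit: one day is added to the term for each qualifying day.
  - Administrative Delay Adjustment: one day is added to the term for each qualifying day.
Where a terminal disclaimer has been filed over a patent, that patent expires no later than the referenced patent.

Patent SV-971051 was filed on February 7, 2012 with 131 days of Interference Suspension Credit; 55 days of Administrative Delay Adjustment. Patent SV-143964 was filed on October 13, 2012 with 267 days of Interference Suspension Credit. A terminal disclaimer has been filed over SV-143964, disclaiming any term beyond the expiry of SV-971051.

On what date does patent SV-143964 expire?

August 12, 2031

Natural term of SV-143964:
  Base: filing + 19 years → 13 October 2031.
  Interference Suspension Credit: +267 days → 6 July 2032.
Expiry of referenced patent SV-971051:
  Base: filing + 19 years → 7 February 2031.
  Interference Suspension Credit: +131 days → 18 June 2031.
  Administrative Delay Adjustment: +55 days → 12 August 2031.
Terminal disclaimer: SV-143964 expires on the earlier of 6 July 2032 and 12 August 2031.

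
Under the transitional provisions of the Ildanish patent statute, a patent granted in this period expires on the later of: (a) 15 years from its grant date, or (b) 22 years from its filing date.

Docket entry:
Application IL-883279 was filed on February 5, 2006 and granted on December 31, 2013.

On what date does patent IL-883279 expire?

(a) grant + 15 years → 31 December 2028.
(b) filing + 22 years → 5 February 2028.
Later of the two: 31 December 2028.

2028-12-31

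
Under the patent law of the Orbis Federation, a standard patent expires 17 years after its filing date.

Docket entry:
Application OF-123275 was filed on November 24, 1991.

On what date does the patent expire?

Filing date + 17 years → 24 November 2008.

2008-11-24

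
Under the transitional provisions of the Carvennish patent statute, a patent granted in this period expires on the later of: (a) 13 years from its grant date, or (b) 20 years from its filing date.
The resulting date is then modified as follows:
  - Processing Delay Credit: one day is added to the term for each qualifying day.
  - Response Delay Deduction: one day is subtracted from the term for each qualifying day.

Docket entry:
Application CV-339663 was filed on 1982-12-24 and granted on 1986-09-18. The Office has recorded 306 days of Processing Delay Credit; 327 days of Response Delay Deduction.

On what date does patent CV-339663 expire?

(a) grant + 13 years → 18 September 1999.
(b) filing + 20 years → 24 December 2002.
Later of the two: 24 December 2002.
Processing Delay Credit: +306 days → 26 October 2003.
Response Delay Deduction: −327 days → 3 December 2002.

December 3, 2002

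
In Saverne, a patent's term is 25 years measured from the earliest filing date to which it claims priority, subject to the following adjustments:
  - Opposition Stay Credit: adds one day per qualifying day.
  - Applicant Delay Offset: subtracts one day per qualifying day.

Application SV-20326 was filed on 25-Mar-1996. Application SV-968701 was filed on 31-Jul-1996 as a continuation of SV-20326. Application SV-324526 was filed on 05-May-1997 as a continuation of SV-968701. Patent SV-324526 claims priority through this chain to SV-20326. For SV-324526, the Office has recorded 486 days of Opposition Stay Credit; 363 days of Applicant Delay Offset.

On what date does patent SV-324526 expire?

Earliest priority filing: 25 March 1996.
Base term: 25 March 1996 + 25 years → 25 March 2021.
Opposition Stay Credit: +486 days → 24 July 2022.
Applicant Delay Offset: −363 days → 26 July 2021.

2021-07-26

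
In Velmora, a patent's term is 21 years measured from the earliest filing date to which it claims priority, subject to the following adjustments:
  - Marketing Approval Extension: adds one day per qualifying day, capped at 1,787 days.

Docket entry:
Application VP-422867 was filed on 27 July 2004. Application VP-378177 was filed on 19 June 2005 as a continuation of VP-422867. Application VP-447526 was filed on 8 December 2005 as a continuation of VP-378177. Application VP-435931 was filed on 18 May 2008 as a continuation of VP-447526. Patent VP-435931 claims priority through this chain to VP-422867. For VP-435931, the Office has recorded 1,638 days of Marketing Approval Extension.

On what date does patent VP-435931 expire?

2030-01-20

Earliest priority filing: 27 July 2004.
Base term: 27 July 2004 + 21 years → 27 July 2025.
Marketing Approval Extension: 1638 days (within the 1787-day cap) → +1638 days → 20 January 2030.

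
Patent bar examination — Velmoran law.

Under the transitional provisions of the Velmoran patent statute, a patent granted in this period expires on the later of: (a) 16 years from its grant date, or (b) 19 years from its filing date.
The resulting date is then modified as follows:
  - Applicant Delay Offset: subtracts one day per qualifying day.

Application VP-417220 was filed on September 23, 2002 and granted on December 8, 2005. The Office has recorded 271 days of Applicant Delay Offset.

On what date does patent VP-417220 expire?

(a) grant + 16 years → 8 December 2021.
(b) filing + 19 years → 23 September 2021.
Later of the two: 8 December 2021.
Applicant Delay Offset: −271 days → 12 March 2021.

2021-03-12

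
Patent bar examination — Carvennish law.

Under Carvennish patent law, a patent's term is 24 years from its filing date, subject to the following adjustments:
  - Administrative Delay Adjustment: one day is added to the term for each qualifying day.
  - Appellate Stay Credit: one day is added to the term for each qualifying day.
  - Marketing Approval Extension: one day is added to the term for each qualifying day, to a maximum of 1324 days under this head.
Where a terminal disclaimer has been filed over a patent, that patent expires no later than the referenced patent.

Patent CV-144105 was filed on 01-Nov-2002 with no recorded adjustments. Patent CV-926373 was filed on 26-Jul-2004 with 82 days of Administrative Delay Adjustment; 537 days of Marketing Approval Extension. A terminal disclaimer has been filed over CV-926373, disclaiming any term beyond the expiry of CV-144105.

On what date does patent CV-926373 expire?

Natural term of CV-926373:
  Base: filing + 24 years → 26 July 2028.
  Administrative Delay Adjustment: +82 days → 16 October 2028.
  Marketing Approval Extension: 537 days (within the 1324-day cap) → +537 days → 6 April 2030.
Expiry of referenced patent CV-144105:
  Base: filing + 24 years → 1 November 2026.
Terminal disclaimer: CV-926373 expires on the earlier of 6 April 2030 and 1 November 2026.

November 1, 2026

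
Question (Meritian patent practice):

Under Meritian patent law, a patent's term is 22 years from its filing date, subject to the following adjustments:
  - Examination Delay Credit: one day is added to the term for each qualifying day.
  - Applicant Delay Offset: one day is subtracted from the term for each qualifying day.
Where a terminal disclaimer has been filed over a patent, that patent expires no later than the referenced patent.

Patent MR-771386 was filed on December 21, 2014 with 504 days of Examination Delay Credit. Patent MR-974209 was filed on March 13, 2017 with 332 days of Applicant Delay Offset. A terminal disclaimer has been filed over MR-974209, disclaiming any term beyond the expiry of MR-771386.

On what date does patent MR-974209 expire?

2038-04-15

Natural term of MR-974209:
  Base: filing + 22 years → 13 March 2039.
  Applicant Delay Offset: −332 days → 15 April 2038.
Expiry of referenced patent MR-771386:
  Base: filing + 22 years → 21 December 2036.
  Examination Delay Credit: +504 days → 9 May 2038.
Terminal disclaimer: MR-974209 expires on the earlier of 15 April 2038 and 9 May 2038.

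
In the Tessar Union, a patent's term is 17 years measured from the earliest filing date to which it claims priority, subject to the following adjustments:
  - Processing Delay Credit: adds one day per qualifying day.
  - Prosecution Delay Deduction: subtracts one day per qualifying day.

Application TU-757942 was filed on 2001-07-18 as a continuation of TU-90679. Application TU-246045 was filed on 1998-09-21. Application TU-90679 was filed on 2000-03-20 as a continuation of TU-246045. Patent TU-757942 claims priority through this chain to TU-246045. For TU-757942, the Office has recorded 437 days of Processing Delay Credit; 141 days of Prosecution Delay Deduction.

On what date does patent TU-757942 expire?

2016-07-13

Earliest priority filing: 21 September 1998.
Base term: 21 September 1998 + 17 years → 21 September 2015.
Processing Delay Credit: +437 days → 1 December 2016.
Prosecution Delay Deduction: −141 days → 13 July 2016.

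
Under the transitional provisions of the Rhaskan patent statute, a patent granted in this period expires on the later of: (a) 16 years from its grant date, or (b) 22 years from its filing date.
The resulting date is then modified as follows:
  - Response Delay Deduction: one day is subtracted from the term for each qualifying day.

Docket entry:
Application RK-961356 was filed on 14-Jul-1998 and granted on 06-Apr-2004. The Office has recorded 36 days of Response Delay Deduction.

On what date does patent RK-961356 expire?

(a) grant + 16 years → 6 April 2020.
(b) filing + 22 years → 14 July 2020.
Later of the two: 14 July 2020.
Response Delay Deduction: −36 days → 8 June 2020.

2020-06-08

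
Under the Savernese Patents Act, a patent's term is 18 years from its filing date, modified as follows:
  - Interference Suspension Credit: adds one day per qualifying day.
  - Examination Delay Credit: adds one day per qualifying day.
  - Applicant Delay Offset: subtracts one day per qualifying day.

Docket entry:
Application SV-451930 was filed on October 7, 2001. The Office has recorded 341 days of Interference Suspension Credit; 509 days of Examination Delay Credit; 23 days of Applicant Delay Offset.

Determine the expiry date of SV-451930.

Base term: filing date + 18 years → 7 October 2019.
Interference Suspension Credit: +341 days → 12 September 2020.
Examination Delay Credit: +509 days → 3 February 2022.
Applicant Delay Offset: −23 days → 11 January 2022.

January 11, 2022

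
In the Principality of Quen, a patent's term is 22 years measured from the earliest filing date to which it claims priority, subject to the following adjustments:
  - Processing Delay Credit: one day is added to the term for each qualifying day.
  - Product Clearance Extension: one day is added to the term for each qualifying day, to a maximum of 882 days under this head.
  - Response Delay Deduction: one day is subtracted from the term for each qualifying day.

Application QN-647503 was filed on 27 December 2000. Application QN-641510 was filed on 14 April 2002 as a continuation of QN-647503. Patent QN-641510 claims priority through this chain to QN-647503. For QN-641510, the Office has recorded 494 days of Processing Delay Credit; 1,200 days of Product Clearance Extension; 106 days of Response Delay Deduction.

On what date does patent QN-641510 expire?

Earliest priority filing: 27 December 2000.
Base term: 27 December 2000 + 22 years → 27 December 2022.
Processing Delay Credit: +494 days → 4 May 2024.
Product Clearance Extension: 1200 days claimed exceeds the 882-day cap, so +882 days → 3 October 2026.
Response Delay Deduction: −106 days → 19 June 2026.

June 19, 2026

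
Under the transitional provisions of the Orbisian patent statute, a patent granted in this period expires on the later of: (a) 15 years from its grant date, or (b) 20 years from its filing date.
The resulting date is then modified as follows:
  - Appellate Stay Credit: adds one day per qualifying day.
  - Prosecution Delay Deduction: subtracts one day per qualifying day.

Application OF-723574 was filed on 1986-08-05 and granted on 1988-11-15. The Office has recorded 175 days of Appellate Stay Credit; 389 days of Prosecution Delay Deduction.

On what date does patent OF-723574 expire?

(a) grant + 15 years → 15 November 2003.
(b) filing + 20 years → 5 August 2006.
Later of the two: 5 August 2006.
Appellate Stay Credit: +175 days → 27 January 2007.
Prosecution Delay Deduction: −389 days → 3 January 2006.

2006-01-03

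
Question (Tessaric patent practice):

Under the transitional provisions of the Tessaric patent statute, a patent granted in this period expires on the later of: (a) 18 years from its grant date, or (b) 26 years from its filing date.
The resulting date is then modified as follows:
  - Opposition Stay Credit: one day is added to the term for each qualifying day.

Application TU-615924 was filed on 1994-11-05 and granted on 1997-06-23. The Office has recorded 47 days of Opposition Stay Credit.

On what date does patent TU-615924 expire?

2020-12-22

(a) grant + 18 years → 23 June 2015.
(b) filing + 26 years → 5 November 2020.
Later of the two: 5 November 2020.
Opposition Stay Credit: +47 days → 22 December 2020.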